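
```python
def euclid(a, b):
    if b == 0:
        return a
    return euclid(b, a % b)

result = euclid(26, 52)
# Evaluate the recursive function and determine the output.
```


euclid(26, 52)
= euclid(52, 26 % 52) = euclid(52, 26)
= euclid(26, 52 % 26) = euclid(26, 0)
b == 0, return a = 26


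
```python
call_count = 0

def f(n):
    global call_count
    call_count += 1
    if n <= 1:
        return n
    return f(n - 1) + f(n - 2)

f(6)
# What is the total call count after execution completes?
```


f(6) calls f(5) and f(4); each non-base call branches into two more.
Let C(k) = total number of calls made by f(k), including the call to f(k) itself.
Base cases: C(0) = 1, C(1) = 1
Recurrence: C(k) = 1 + C(k-1) + C(k-2)
  C(2) = 1 + C(1) + C(0) = 1 + 1 + 1 = 3
  C(3) = 1 + C(2) + C(1) = 1 + 3 + 1 = 5
  C(4) = 1 + C(3) + C(2) = 1 + 5 + 3 = 9
  C(5) = 1 + C(4) + C(3) = 1 + 9 + 5 = 15
  C(6) = 1 + C(5) + C(4) = 1 + 15 + 9 = 25
Total calls = C(6) = 25


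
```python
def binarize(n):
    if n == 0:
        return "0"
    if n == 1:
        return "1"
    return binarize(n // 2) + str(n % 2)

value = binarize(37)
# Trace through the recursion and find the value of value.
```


binarize(37)
= binarize(18) + "1"
= binarize(9) + "0" + "1"
= binarize(4) + "1" + "0" + "1"
= binarize(2) + "0" + "1" + "0" + "1"
= binarize(1) + "0" + "0" + "1" + "0" + "1"
= "1" + "0" + "0" + "1" + "0" + "1"
= "100101"


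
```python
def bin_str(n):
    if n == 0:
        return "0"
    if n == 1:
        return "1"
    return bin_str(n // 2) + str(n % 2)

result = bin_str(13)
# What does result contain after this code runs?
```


bin_str(13)
= bin_str(6) + "1"
= bin_str(3) + "0" + "1"
= bin_str(1) + "1" + "0" + "1"
= "1" + "1" + "0" + "1"
= "1101"


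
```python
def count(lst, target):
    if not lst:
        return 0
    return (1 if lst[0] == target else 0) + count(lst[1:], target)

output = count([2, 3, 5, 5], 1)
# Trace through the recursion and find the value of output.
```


count([2, 3, 5, 5], 1)
lst[0]=2 != 1: 0 + count([3, 5, 5], 1)
lst[0]=3 != 1: 0 + count([5, 5], 1)
lst[0]=5 != 1: 0 + count([5], 1)
lst[0]=5 != 1: 0 + count([], 1)
= 0


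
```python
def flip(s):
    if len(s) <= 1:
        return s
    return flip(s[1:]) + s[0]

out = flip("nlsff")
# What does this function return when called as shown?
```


flip("nlsff")
= flip("lsff") + "n"
= flip("sff") + "l" + "n"
= flip("ff") + "s" + "l" + "n"
= flip("f") + "f" + "s" + "l" + "n"
= "f" + "f" + "s" + "l" + "n"
= "ffsln"


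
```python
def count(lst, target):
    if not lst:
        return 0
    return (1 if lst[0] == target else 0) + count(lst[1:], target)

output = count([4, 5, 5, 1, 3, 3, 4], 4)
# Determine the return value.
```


count([4, 5, 5, 1, 3, 3, 4], 4)
lst[0]=4 == 4: 1 + count([5, 5, 1, 3, 3, 4], 4)
lst[0]=5 != 4: 0 + count([5, 1, 3, 3, 4], 4)
lst[0]=5 != 4: 0 + count([1, 3, 3, 4], 4)
lst[0]=1 != 4: 0 + count([3, 3, 4], 4)
lst[0]=3 != 4: 0 + count([3, 4], 4)
lst[0]=3 != 4: 0 + count([4], 4)
lst[0]=4 == 4: 1 + count([], 4)
= 2


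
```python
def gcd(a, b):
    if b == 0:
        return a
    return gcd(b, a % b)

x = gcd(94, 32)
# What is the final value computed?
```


gcd(94, 32)
= gcd(32, 94 % 32) = gcd(32, 30)
= gcd(30, 32 % 30) = gcd(30, 2)
= gcd(2, 30 % 2) = gcd(2, 0)
b == 0, return a = 2


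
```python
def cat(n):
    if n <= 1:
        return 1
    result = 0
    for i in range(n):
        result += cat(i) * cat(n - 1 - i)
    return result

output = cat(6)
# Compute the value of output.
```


cat(6)
= sum of cat(i) * cat(6-1-i) for i in 0..5
First compute sub-values bottom-up:
  cat(0) = 1, cat(1) = 1
  cat(2) = 1*1 + 1*1 = 2
  cat(3) = 1*2 + 1*1 + 2*1 = 5
  cat(4) = 1*5 + 1*2 + 2*1 + 5*1 = 14
  cat(5) = 1*14 + 1*5 + 2*2 + 5*1 + 14*1 = 42
Now cat(6):
  cat(0)*cat(5) = 1*42 = 42
  cat(1)*cat(4) = 1*14 = 14
  cat(2)*cat(3) = 2*5 = 10
  cat(3)*cat(2) = 5*2 = 10
  cat(4)*cat(1) = 14*1 = 14
  cat(5)*cat(0) = 42*1 = 42
= 42 + 14 + 10 + 10 + 14 + 42
= 132


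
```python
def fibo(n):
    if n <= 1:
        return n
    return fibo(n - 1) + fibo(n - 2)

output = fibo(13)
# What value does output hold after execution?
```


fibo(13)
= fibo(12) + fibo(11)
= (fibo(11) + fibo(10)) + fibo(11)
Computing bottom-up: fibo(0)=0, fibo(1)=1, fibo(2)=1, fibo(3)=2, fibo(4)=3, fibo(5)=5, fibo(6)=8, fibo(7)=13, fibo(8)=21, fibo(9)=34, fibo(10)=55, fibo(11)=89, fibo(12)=144, fibo(13)=233
= 233


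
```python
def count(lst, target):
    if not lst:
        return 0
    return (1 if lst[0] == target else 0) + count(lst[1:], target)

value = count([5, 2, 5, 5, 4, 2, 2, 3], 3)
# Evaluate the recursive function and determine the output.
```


count([5, 2, 5, 5, 4, 2, 2, 3], 3)
lst[0]=5 != 3: 0 + count([2, 5, 5, 4, 2, 2, 3], 3)
lst[0]=2 != 3: 0 + count([5, 5, 4, 2, 2, 3], 3)
lst[0]=5 != 3: 0 + count([5, 4, 2, 2, 3], 3)
lst[0]=5 != 3: 0 + count([4, 2, 2, 3], 3)
lst[0]=4 != 3: 0 + count([2, 2, 3], 3)
lst[0]=2 != 3: 0 + count([2, 3], 3)
lst[0]=2 != 3: 0 + count([3], 3)
lst[0]=3 == 3: 1 + count([], 3)
= 1


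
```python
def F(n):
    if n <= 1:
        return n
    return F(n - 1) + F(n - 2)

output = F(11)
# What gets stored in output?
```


F(11)
= F(10) + F(9)
= (F(9) + F(8)) + F(9)
Computing bottom-up: F(0)=0, F(1)=1, F(2)=1, F(3)=2, F(4)=3, F(5)=5, F(6)=8, F(7)=13, F(8)=21, F(9)=34, F(10)=55, F(11)=89
= 89


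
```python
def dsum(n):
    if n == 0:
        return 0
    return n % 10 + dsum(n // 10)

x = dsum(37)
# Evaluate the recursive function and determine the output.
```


dsum(37)
= 7 + dsum(3)
= 7 + 3 + dsum(0)
= 7 + 3 + 0
= 10


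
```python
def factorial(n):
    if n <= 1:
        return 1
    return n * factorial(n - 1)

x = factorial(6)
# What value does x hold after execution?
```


factorial(6)
= 6 * factorial(5)
= 6 * 5 * factorial(4)
= 6 * 5 * 4 * factorial(3)
= 6 * 5 * 4 * 3 * factorial(2)
= 6 * 5 * 4 * 3 * 2 * factorial(1)
= 6 * 5 * 4 * 3 * 2 * 1
= 720


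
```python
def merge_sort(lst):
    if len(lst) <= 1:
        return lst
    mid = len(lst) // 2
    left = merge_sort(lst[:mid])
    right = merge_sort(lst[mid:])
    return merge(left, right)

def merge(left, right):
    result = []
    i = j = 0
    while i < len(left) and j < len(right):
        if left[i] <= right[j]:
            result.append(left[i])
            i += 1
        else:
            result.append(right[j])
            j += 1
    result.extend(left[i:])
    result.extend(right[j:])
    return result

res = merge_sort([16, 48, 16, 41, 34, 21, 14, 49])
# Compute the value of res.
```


merge_sort([16, 48, 16, 41, 34, 21, 14, 49])
Split into [16, 48, 16, 41] and [34, 21, 14, 49]
Left sorted: [16, 16, 41, 48]
Right sorted: [14, 21, 34, 49]
Merge [16, 16, 41, 48] and [14, 21, 34, 49]
= [14, 16, 16, 21, 34, 41, 48, 49]


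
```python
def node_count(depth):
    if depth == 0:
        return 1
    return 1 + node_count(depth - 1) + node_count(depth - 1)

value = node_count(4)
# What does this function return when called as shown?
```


node_count(4)
= 1 + node_count(3) + node_count(3)
= 1 + 2 * node_count(3)
node_count(k) = 2^(k+1) - 1
node_count(0) = 1
node_count(1) = 3
node_count(2) = 7
node_count(3) = 15
node_count(4) = 31
node_count(4) = 2^5 - 1 = 31


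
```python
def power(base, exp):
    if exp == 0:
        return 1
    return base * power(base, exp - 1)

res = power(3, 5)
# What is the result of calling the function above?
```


power(3, 5)
= 3 * power(3, 4)
= 3 * 3 * power(3, 3)
= 3 * 3 * 3 * power(3, 2)
= 3 * 3 * 3 * 3 * power(3, 1)
= 3 * 3 * 3 * 3 * 3 * power(3, 0)
= 3 * 3 * 3 * 3 * 3 * 1
= 243


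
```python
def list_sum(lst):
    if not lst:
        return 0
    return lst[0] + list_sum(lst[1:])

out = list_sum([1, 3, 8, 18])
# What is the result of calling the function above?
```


list_sum([1, 3, 8, 18])
= 1 + list_sum([3, 8, 18])
= 1 + 3 + list_sum([8, 18])
= 1 + 3 + 8 + list_sum([18])
= 1 + 3 + 8 + 18 + list_sum([])
= 1 + 3 + 8 + 18 + 0
= 30


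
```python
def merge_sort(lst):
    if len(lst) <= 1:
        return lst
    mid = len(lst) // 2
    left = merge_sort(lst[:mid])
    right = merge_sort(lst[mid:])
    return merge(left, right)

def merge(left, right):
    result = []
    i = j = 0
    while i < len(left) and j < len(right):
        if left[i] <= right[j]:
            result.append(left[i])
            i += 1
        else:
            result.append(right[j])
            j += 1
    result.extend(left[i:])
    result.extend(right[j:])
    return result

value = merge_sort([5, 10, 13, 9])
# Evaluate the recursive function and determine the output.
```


merge_sort([5, 10, 13, 9])
Split into [5, 10] and [13, 9]
Left sorted: [5, 10]
Right sorted: [9, 13]
Merge [5, 10] and [9, 13]
= [5, 9, 10, 13]


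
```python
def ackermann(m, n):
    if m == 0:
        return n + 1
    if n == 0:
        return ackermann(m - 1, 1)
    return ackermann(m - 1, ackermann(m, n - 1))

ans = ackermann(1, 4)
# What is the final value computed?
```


ackermann(1, 4)
= ackermann(0, ackermann(1, 3))
First compute ackermann(1, 3) = 5
= ackermann(0, 5)
= 6


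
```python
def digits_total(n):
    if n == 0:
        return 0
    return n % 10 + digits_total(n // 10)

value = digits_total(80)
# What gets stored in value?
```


digits_total(80)
= 0 + digits_total(8)
= 0 + 8 + digits_total(0)
= 0 + 8 + 0
= 8


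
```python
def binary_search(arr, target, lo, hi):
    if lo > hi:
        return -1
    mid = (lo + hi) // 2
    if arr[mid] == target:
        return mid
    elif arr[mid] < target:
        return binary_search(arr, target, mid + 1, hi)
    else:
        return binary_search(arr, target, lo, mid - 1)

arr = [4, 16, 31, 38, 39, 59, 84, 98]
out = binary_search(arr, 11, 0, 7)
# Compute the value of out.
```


binary_search(arr, 11, 0, 7)
lo=0, hi=7, mid=3, arr[mid]=38
38 > 11, search left half
lo=0, hi=2, mid=1, arr[mid]=16
16 > 11, search left half
lo=0, hi=0, mid=0, arr[mid]=4
4 < 11, search right half
lo > hi, target not found, return -1
= -1


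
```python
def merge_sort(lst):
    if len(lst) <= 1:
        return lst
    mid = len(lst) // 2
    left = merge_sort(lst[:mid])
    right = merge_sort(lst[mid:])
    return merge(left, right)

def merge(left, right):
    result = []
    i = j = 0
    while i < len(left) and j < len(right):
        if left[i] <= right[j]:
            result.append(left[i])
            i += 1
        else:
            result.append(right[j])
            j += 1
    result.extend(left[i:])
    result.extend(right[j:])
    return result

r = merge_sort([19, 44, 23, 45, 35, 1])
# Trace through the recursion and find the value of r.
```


merge_sort([19, 44, 23, 45, 35, 1])
Split into [19, 44, 23] and [45, 35, 1]
Left sorted: [19, 23, 44]
Right sorted: [1, 35, 45]
Merge [19, 23, 44] and [1, 35, 45]
= [1, 19, 23, 35, 44, 45]


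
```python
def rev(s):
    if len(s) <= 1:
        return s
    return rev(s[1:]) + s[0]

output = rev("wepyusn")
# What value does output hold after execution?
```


rev("wepyusn")
= rev("epyusn") + "w"
= rev("pyusn") + "e" + "w"
= rev("yusn") + "p" + "e" + "w"
= rev("usn") + "y" + "p" + "e" + "w"
= rev("sn") + "u" + "y" + "p" + "e" + "w"
= rev("n") + "s" + "u" + "y" + "p" + "e" + "w"
= "n" + "s" + "u" + "y" + "p" + "e" + "w"
= "nsuypew"


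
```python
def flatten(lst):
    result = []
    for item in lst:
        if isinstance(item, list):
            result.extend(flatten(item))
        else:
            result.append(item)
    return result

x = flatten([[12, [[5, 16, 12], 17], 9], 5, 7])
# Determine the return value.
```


flatten([[12, [[5, 16, 12], 17], 9], 5, 7])
Processing each element:
  [12, [[5, 16, 12], 17], 9] is a list -> flatten recursively -> [12, 5, 16, 12, 17, 9]
  5 is not a list -> append 5
  7 is not a list -> append 7
= [12, 5, 16, 12, 17, 9, 5, 7]


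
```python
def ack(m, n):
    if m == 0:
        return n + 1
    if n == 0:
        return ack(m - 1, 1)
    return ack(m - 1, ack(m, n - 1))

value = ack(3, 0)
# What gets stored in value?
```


ack(3, 0)
n == 0: return ack(2, 1)
= ack(2, 1) = 5
= 5


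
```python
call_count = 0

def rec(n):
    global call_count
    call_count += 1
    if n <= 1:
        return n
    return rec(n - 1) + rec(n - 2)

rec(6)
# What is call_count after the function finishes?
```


rec(6) calls rec(5) and rec(4); each non-base call branches into two more.
Let C(k) = total number of calls made by rec(k), including the call to rec(k) itself.
Base cases: C(0) = 1, C(1) = 1
Recurrence: C(k) = 1 + C(k-1) + C(k-2)
  C(2) = 1 + C(1) + C(0) = 1 + 1 + 1 = 3
  C(3) = 1 + C(2) + C(1) = 1 + 3 + 1 = 5
  C(4) = 1 + C(3) + C(2) = 1 + 5 + 3 = 9
  C(5) = 1 + C(4) + C(3) = 1 + 9 + 5 = 15
  C(6) = 1 + C(5) + C(4) = 1 + 15 + 9 = 25
Total calls = C(6) = 25


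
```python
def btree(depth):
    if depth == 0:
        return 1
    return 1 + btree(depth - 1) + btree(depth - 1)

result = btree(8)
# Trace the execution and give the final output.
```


btree(8)
= 1 + btree(7) + btree(7)
= 1 + 2 * btree(7)
btree(k) = 2^(k+1) - 1
btree(0) = 1
btree(1) = 3
btree(2) = 7
btree(3) = 15
btree(4) = 31
btree(8) = 2^9 - 1 = 511


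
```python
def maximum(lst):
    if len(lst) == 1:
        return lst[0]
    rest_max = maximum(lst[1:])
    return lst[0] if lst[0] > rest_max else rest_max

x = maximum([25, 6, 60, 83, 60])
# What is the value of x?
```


maximum([25, 6, 60, 83, 60])
= compare 25 with maximum([6, 60, 83, 60])
= compare 6 with maximum([60, 83, 60])
= compare 60 with maximum([83, 60])
= compare 83 with maximum([60])
Base: maximum([60]) = 60
compare 83 with 60: max = 83
compare 60 with 83: max = 83
compare 6 with 83: max = 83
compare 25 with 83: max = 83
= 83


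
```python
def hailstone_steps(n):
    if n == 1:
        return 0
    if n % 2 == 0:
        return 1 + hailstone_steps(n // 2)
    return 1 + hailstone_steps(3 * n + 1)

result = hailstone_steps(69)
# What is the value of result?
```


hailstone_steps(69)
69 is odd -> 3*69+1 = 208 -> hailstone_steps(208)
208 is even -> hailstone_steps(104)
104 is even -> hailstone_steps(52)
52 is even -> hailstone_steps(26)
26 is even -> hailstone_steps(13)
13 is odd -> 3*13+1 = 40 -> hailstone_steps(40)
40 is even -> hailstone_steps(20)
20 is even -> hailstone_steps(10)
10 is even -> hailstone_steps(5)
5 is odd -> 3*5+1 = 16 -> hailstone_steps(16)
16 is even -> hailstone_steps(8)
8 is even -> hailstone_steps(4)
4 is even -> hailstone_steps(2)
2 is even -> hailstone_steps(1)
Reached 1 after 14 steps
= 14


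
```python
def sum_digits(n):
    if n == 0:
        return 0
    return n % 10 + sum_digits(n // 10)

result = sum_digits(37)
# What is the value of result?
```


sum_digits(37)
= 7 + sum_digits(3)
= 7 + 3 + sum_digits(0)
= 7 + 3 + 0
= 10


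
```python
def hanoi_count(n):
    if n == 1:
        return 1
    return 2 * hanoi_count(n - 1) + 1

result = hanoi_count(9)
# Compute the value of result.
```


hanoi_count(9)
= 2 * hanoi_count(8) + 1
= 2 * (2 * hanoi_count(7) + 1) + 1
= 2 * (2 * (2 * hanoi_count(6) + 1) + 1) + 1
= 2 * (2 * (2 * (2 * hanoi_count(5) + 1) + 1) + 1) + 1
= 2 * (2 * (2 * (2 * (2 * hanoi_count(4) + 1) + 1) + 1) + 1) + 1
= 2 * (2 * (2 * (2 * (2 * (2 * hanoi_count(3) + 1) + 1) + 1) + 1) + 1) + 1
= 2 * (2 * (2 * (2 * (2 * (2 * (2 * hanoi_count(2) + 1) + 1) + 1) + 1) + 1) + 1) + 1
= 2 * (2 * (2 * (2 * (2 * (2 * (2 * (2 * hanoi_count(1) + 1) + 1) + 1) + 1) + 1) + 1) + 1) + 1
Now compute bottom-up:
hanoi_count(1) = 1
hanoi_count(2) = 2 * 1 + 1 = 3
hanoi_count(3) = 2 * 3 + 1 = 7
hanoi_count(4) = 2 * 7 + 1 = 15
hanoi_count(5) = 2 * 15 + 1 = 31
hanoi_count(6) = 2 * 31 + 1 = 63
hanoi_count(7) = 2 * 63 + 1 = 127
hanoi_count(8) = 2 * 127 + 1 = 255
hanoi_count(9) = 2 * 255 + 1 = 511
= 511


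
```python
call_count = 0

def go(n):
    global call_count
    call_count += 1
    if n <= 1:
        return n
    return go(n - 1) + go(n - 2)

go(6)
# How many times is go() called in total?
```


go(6) calls go(5) and go(4); each non-base call branches into two more.
Let C(k) = total number of calls made by go(k), including the call to go(k) itself.
Base cases: C(0) = 1, C(1) = 1
Recurrence: C(k) = 1 + C(k-1) + C(k-2)
  C(2) = 1 + C(1) + C(0) = 1 + 1 + 1 = 3
  C(3) = 1 + C(2) + C(1) = 1 + 3 + 1 = 5
  C(4) = 1 + C(3) + C(2) = 1 + 5 + 3 = 9
  C(5) = 1 + C(4) + C(3) = 1 + 9 + 5 = 15
  C(6) = 1 + C(5) + C(4) = 1 + 15 + 9 = 25
Total calls = C(6) = 25


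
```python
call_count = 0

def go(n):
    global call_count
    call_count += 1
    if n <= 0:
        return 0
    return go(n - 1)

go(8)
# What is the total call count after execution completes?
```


go(8) calls go(7) calls ... calls go(0)
Total calls: 8 + 1 (for base case) = 9


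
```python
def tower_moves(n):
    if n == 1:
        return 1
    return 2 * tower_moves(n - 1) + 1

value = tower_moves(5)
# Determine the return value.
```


tower_moves(5)
= 2 * tower_moves(4) + 1
= 2 * (2 * tower_moves(3) + 1) + 1
= 2 * (2 * (2 * tower_moves(2) + 1) + 1) + 1
= 2 * (2 * (2 * (2 * tower_moves(1) + 1) + 1) + 1) + 1
Now compute bottom-up:
tower_moves(1) = 1
tower_moves(2) = 2 * 1 + 1 = 3
tower_moves(3) = 2 * 3 + 1 = 7
tower_moves(4) = 2 * 7 + 1 = 15
tower_moves(5) = 2 * 15 + 1 = 31
= 31


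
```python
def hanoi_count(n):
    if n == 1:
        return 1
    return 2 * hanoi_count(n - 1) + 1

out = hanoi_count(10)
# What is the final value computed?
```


hanoi_count(10)
= 2 * hanoi_count(9) + 1
= 2 * (2 * hanoi_count(8) + 1) + 1
= 2 * (2 * (2 * hanoi_count(7) + 1) + 1) + 1
= 2 * (2 * (2 * (2 * hanoi_count(6) + 1) + 1) + 1) + 1
= 2 * (2 * (2 * (2 * (2 * hanoi_count(5) + 1) + 1) + 1) + 1) + 1
= 2 * (2 * (2 * (2 * (2 * (2 * hanoi_count(4) + 1) + 1) + 1) + 1) + 1) + 1
= 2 * (2 * (2 * (2 * (2 * (2 * (2 * hanoi_count(3) + 1) + 1) + 1) + 1) + 1) + 1) + 1
= 2 * (2 * (2 * (2 * (2 * (2 * (2 * (2 * hanoi_count(2) + 1) + 1) + 1) + 1) + 1) + 1) + 1) + 1
= 2 * (2 * (2 * (2 * (2 * (2 * (2 * (2 * (2 * hanoi_count(1) + 1) + 1) + 1) + 1) + 1) + 1) + 1) + 1) + 1
Now compute bottom-up:
hanoi_count(1) = 1
hanoi_count(2) = 2 * 1 + 1 = 3
hanoi_count(3) = 2 * 3 + 1 = 7
hanoi_count(4) = 2 * 7 + 1 = 15
hanoi_count(5) = 2 * 15 + 1 = 31
hanoi_count(6) = 2 * 31 + 1 = 63
hanoi_count(7) = 2 * 63 + 1 = 127
hanoi_count(8) = 2 * 127 + 1 = 255
hanoi_count(9) = 2 * 255 + 1 = 511
hanoi_count(10) = 2 * 511 + 1 = 1023
= 1023


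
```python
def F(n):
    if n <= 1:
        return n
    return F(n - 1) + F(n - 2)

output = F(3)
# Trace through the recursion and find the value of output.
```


F(3)
= F(2) + F(1)
Computing bottom-up: F(0)=0, F(1)=1, F(2)=1, F(3)=2
= 2


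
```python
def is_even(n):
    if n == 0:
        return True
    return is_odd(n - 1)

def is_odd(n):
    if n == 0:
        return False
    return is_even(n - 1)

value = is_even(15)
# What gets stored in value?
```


is_even(15)
= is_odd(14)
= is_even(13)
= is_odd(12)
= is_even(11)
= is_odd(10)
= is_even(9)
= is_odd(8)
= is_even(7)
= is_odd(6)
= is_even(5)
= is_odd(4)
= is_even(3)
= is_odd(2)
= is_even(1)
= is_odd(0)
n == 0: return False
= False


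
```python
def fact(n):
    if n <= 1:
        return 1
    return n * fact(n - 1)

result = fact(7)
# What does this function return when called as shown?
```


fact(7)
= 7 * fact(6)
= 7 * 6 * fact(5)
= 7 * 6 * 5 * fact(4)
= 7 * 6 * 5 * 4 * fact(3)
= 7 * 6 * 5 * 4 * 3 * fact(2)
= 7 * 6 * 5 * 4 * 3 * 2 * fact(1)
= 7 * 6 * 5 * 4 * 3 * 2 * 1
= 5040


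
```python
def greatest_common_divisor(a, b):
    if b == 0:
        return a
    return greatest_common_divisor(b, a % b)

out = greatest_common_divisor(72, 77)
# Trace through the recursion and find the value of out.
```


greatest_common_divisor(72, 77)
= greatest_common_divisor(77, 72 % 77) = greatest_common_divisor(77, 72)
= greatest_common_divisor(72, 77 % 72) = greatest_common_divisor(72, 5)
= greatest_common_divisor(5, 72 % 5) = greatest_common_divisor(5, 2)
= greatest_common_divisor(2, 5 % 2) = greatest_common_divisor(2, 1)
= greatest_common_divisor(1, 2 % 1) = greatest_common_divisor(1, 0)
b == 0, return a = 1


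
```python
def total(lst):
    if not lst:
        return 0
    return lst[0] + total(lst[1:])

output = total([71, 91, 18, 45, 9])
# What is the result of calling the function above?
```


total([71, 91, 18, 45, 9])
= 71 + total([91, 18, 45, 9])
= 71 + 91 + total([18, 45, 9])
= 71 + 91 + 18 + total([45, 9])
= 71 + 91 + 18 + 45 + total([9])
= 71 + 91 + 18 + 45 + 9 + total([])
= 71 + 91 + 18 + 45 + 9 + 0
= 234


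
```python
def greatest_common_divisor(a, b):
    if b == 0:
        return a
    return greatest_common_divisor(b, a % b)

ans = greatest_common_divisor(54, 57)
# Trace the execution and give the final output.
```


greatest_common_divisor(54, 57)
= greatest_common_divisor(57, 54 % 57) = greatest_common_divisor(57, 54)
= greatest_common_divisor(54, 57 % 54) = greatest_common_divisor(54, 3)
= greatest_common_divisor(3, 54 % 3) = greatest_common_divisor(3, 0)
b == 0, return a = 3


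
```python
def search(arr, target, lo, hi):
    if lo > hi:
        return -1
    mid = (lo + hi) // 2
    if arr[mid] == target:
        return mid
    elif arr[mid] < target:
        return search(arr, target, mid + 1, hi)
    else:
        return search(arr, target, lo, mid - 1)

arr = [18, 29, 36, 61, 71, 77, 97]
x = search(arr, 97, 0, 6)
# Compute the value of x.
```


search(arr, 97, 0, 6)
lo=0, hi=6, mid=3, arr[mid]=61
61 < 97, search right half
lo=4, hi=6, mid=5, arr[mid]=77
77 < 97, search right half
lo=6, hi=6, mid=6, arr[mid]=97
arr[6] == 97, found at index 6
= 6


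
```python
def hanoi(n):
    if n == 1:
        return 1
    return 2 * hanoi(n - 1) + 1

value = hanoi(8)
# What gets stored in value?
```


hanoi(8)
= 2 * hanoi(7) + 1
= 2 * (2 * hanoi(6) + 1) + 1
= 2 * (2 * (2 * hanoi(5) + 1) + 1) + 1
= 2 * (2 * (2 * (2 * hanoi(4) + 1) + 1) + 1) + 1
= 2 * (2 * (2 * (2 * (2 * hanoi(3) + 1) + 1) + 1) + 1) + 1
= 2 * (2 * (2 * (2 * (2 * (2 * hanoi(2) + 1) + 1) + 1) + 1) + 1) + 1
= 2 * (2 * (2 * (2 * (2 * (2 * (2 * hanoi(1) + 1) + 1) + 1) + 1) + 1) + 1) + 1
Now compute bottom-up:
hanoi(1) = 1
hanoi(2) = 2 * 1 + 1 = 3
hanoi(3) = 2 * 3 + 1 = 7
hanoi(4) = 2 * 7 + 1 = 15
hanoi(5) = 2 * 15 + 1 = 31
hanoi(6) = 2 * 31 + 1 = 63
hanoi(7) = 2 * 63 + 1 = 127
hanoi(8) = 2 * 127 + 1 = 255
= 255


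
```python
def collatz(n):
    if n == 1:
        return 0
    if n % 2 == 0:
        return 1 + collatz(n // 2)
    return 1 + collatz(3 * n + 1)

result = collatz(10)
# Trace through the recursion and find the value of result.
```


collatz(10)
10 is even -> collatz(5)
5 is odd -> 3*5+1 = 16 -> collatz(16)
16 is even -> collatz(8)
8 is even -> collatz(4)
4 is even -> collatz(2)
2 is even -> collatz(1)
Reached 1 after 6 steps
= 6


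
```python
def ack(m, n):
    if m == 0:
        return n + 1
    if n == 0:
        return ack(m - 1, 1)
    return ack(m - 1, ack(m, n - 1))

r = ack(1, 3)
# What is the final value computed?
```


ack(1, 3)
= ack(0, ack(1, 2))
First compute ack(1, 2) = 4
= ack(0, 4)
= 5


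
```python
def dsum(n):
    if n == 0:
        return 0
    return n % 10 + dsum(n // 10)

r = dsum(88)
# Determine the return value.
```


dsum(88)
= 8 + dsum(8)
= 8 + 8 + dsum(0)
= 8 + 8 + 0
= 16


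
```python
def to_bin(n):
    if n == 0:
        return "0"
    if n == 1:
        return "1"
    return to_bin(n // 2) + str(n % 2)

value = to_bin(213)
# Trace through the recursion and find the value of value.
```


to_bin(213)
= to_bin(106) + "1"
= to_bin(53) + "0" + "1"
= to_bin(26) + "1" + "0" + "1"
= to_bin(13) + "0" + "1" + "0" + "1"
= to_bin(6) + "1" + "0" + "1" + "0" + "1"
= to_bin(3) + "0" + "1" + "0" + "1" + "0" + "1"
= to_bin(1) + "1" + "0" + "1" + "0" + "1" + "0" + "1"
= "1" + "1" + "0" + "1" + "0" + "1" + "0" + "1"
= "11010101"


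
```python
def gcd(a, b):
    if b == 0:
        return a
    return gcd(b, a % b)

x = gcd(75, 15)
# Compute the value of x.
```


gcd(75, 15)
= gcd(15, 75 % 15) = gcd(15, 0)
b == 0, return a = 15


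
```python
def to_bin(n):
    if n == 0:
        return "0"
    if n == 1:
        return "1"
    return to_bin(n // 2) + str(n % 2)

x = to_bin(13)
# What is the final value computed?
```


to_bin(13)
= to_bin(6) + "1"
= to_bin(3) + "0" + "1"
= to_bin(1) + "1" + "0" + "1"
= "1" + "1" + "0" + "1"
= "1101"


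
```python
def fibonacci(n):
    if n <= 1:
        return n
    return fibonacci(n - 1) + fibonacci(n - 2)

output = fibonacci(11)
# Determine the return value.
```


fibonacci(11)
= fibonacci(10) + fibonacci(9)
= (fibonacci(9) + fibonacci(8)) + fibonacci(9)
Computing bottom-up: fibonacci(0)=0, fibonacci(1)=1, fibonacci(2)=1, fibonacci(3)=2, fibonacci(4)=3, fibonacci(5)=5, fibonacci(6)=8, fibonacci(7)=13, fibonacci(8)=21, fibonacci(9)=34, fibonacci(10)=55, fibonacci(11)=89
= 89


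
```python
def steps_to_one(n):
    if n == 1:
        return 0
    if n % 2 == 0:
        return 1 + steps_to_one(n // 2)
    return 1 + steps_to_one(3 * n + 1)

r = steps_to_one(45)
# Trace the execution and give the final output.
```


steps_to_one(45)
45 is odd -> 3*45+1 = 136 -> steps_to_one(136)
136 is even -> steps_to_one(68)
68 is even -> steps_to_one(34)
34 is even -> steps_to_one(17)
17 is odd -> 3*17+1 = 52 -> steps_to_one(52)
52 is even -> steps_to_one(26)
26 is even -> steps_to_one(13)
13 is odd -> 3*13+1 = 40 -> steps_to_one(40)
40 is even -> steps_to_one(20)
20 is even -> steps_to_one(10)
10 is even -> steps_to_one(5)
5 is odd -> 3*5+1 = 16 -> steps_to_one(16)
16 is even -> steps_to_one(8)
8 is even -> steps_to_one(4)
4 is even -> steps_to_one(2)
2 is even -> steps_to_one(1)
Reached 1 after 16 steps
= 16


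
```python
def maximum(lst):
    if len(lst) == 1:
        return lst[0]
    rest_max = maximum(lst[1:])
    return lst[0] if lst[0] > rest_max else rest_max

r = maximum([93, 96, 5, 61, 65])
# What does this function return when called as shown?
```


maximum([93, 96, 5, 61, 65])
= compare 93 with maximum([96, 5, 61, 65])
= compare 96 with maximum([5, 61, 65])
= compare 5 with maximum([61, 65])
= compare 61 with maximum([65])
Base: maximum([65]) = 65
compare 61 with 65: max = 65
compare 5 with 65: max = 65
compare 96 with 65: max = 96
compare 93 with 96: max = 96
= 96


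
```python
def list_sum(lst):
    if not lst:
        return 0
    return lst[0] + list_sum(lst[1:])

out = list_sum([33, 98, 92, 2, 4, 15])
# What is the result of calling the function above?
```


list_sum([33, 98, 92, 2, 4, 15])
= 33 + list_sum([98, 92, 2, 4, 15])
= 33 + 98 + list_sum([92, 2, 4, 15])
= 33 + 98 + 92 + list_sum([2, 4, 15])
= 33 + 98 + 92 + 2 + list_sum([4, 15])
= 33 + 98 + 92 + 2 + 4 + list_sum([15])
= 33 + 98 + 92 + 2 + 4 + 15 + list_sum([])
= 33 + 98 + 92 + 2 + 4 + 15 + 0
= 244


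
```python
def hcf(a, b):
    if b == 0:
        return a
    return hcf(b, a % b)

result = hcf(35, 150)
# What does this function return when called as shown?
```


hcf(35, 150)
= hcf(150, 35 % 150) = hcf(150, 35)
= hcf(35, 150 % 35) = hcf(35, 10)
= hcf(10, 35 % 10) = hcf(10, 5)
= hcf(5, 10 % 5) = hcf(5, 0)
b == 0, return a = 5


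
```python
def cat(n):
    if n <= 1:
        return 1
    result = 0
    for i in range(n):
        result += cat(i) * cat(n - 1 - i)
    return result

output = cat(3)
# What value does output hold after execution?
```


cat(3)
= sum of cat(i) * cat(3-1-i) for i in 0..2
First compute sub-values bottom-up:
  cat(0) = 1, cat(1) = 1
  cat(2) = 1*1 + 1*1 = 2
Now cat(3):
  cat(0)*cat(2) = 1*2 = 2
  cat(1)*cat(1) = 1*1 = 1
  cat(2)*cat(0) = 2*1 = 2
= 2 + 1 + 2
= 5


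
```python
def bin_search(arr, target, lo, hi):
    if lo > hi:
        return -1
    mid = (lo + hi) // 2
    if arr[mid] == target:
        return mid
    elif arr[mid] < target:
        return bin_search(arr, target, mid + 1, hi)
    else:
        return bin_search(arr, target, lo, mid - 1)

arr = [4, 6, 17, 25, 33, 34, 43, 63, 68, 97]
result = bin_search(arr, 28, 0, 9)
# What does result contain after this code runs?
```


bin_search(arr, 28, 0, 9)
lo=0, hi=9, mid=4, arr[mid]=33
33 > 28, search left half
lo=0, hi=3, mid=1, arr[mid]=6
6 < 28, search right half
lo=2, hi=3, mid=2, arr[mid]=17
17 < 28, search right half
lo=3, hi=3, mid=3, arr[mid]=25
25 < 28, search right half
lo > hi, target not found, return -1
= -1


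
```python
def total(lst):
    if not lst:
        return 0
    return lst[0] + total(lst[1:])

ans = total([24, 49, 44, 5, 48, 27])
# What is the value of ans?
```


total([24, 49, 44, 5, 48, 27])
= 24 + total([49, 44, 5, 48, 27])
= 24 + 49 + total([44, 5, 48, 27])
= 24 + 49 + 44 + total([5, 48, 27])
= 24 + 49 + 44 + 5 + total([48, 27])
= 24 + 49 + 44 + 5 + 48 + total([27])
= 24 + 49 + 44 + 5 + 48 + 27 + total([])
= 24 + 49 + 44 + 5 + 48 + 27 + 0
= 197


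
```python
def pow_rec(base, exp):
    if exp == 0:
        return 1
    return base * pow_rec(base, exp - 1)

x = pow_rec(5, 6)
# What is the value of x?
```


pow_rec(5, 6)
= 5 * pow_rec(5, 5)
= 5 * 5 * pow_rec(5, 4)
= 5 * 5 * 5 * pow_rec(5, 3)
= 5 * 5 * 5 * 5 * pow_rec(5, 2)
= 5 * 5 * 5 * 5 * 5 * pow_rec(5, 1)
= 5 * 5 * 5 * 5 * 5 * 5 * pow_rec(5, 0)
= 5 * 5 * 5 * 5 * 5 * 5 * 1
= 15625


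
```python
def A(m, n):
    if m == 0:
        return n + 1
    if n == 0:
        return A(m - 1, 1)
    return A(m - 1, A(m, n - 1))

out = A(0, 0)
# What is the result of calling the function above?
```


A(0, 0)
m == 0: return 0 + 1 = 1
= 1


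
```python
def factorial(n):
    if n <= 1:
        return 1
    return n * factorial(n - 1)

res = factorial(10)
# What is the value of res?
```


factorial(10)
= 10 * factorial(9)
= 10 * 9 * factorial(8)
= 10 * 9 * 8 * factorial(7)
= 10 * 9 * 8 * 7 * factorial(6)
= 10 * 9 * 8 * 7 * 6 * factorial(5)
= 10 * 9 * 8 * 7 * 6 * 5 * factorial(4)
= 10 * 9 * 8 * 7 * 6 * 5 * 4 * factorial(3)
= 10 * 9 * 8 * 7 * 6 * 5 * 4 * 3 * factorial(2)
= 10 * 9 * 8 * 7 * 6 * 5 * 4 * 3 * 2 * factorial(1)
= 10 * 9 * 8 * 7 * 6 * 5 * 4 * 3 * 2 * 1
= 3628800


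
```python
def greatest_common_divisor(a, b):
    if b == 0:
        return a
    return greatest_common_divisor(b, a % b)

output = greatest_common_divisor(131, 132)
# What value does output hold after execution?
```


greatest_common_divisor(131, 132)
= greatest_common_divisor(132, 131 % 132) = greatest_common_divisor(132, 131)
= greatest_common_divisor(131, 132 % 131) = greatest_common_divisor(131, 1)
= greatest_common_divisor(1, 131 % 1) = greatest_common_divisor(1, 0)
b == 0, return a = 1


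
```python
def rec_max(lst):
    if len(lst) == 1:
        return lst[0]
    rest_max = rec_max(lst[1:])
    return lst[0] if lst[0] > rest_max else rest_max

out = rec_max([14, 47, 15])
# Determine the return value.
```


rec_max([14, 47, 15])
= compare 14 with rec_max([47, 15])
= compare 47 with rec_max([15])
Base: rec_max([15]) = 15
compare 47 with 15: max = 47
compare 14 with 47: max = 47
= 47


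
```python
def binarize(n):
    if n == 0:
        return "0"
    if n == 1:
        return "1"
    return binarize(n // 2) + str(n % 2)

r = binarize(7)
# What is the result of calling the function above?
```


binarize(7)
= binarize(3) + "1"
= binarize(1) + "1" + "1"
= "1" + "1" + "1"
= "111"


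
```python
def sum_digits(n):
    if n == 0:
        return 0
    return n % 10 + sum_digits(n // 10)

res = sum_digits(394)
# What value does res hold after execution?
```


sum_digits(394)
= 4 + sum_digits(39)
= 4 + 9 + sum_digits(3)
= 4 + 9 + 3 + sum_digits(0)
= 4 + 9 + 3 + 0
= 16


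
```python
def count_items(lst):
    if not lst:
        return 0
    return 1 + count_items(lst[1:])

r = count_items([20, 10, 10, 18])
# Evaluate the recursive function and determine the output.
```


count_items([20, 10, 10, 18])
= 1 + count_items([10, 10, 18])
= 1 + 1 + count_items([10, 18])
= 1 + 1 + 1 + count_items([18])
= 1 + 1 + 1 + 1 + count_items([])
= 1 + 1 + 1 + 1 + 0
= 4


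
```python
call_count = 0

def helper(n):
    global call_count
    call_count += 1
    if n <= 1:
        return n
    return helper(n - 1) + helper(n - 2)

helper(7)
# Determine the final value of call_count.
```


helper(7) calls helper(6) and helper(5); each non-base call branches into two more.
Let C(k) = total number of calls made by helper(k), including the call to helper(k) itself.
Base cases: C(0) = 1, C(1) = 1
Recurrence: C(k) = 1 + C(k-1) + C(k-2)
  C(2) = 1 + C(1) + C(0) = 1 + 1 + 1 = 3
  C(3) = 1 + C(2) + C(1) = 1 + 3 + 1 = 5
  C(4) = 1 + C(3) + C(2) = 1 + 5 + 3 = 9
  C(5) = 1 + C(4) + C(3) = 1 + 9 + 5 = 15
  C(6) = 1 + C(5) + C(4) = 1 + 15 + 9 = 25
  C(7) = 1 + C(6) + C(5) = 1 + 25 + 15 = 41
Total calls = C(7) = 41


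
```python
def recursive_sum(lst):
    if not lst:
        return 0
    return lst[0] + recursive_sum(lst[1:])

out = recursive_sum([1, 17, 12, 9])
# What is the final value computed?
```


recursive_sum([1, 17, 12, 9])
= 1 + recursive_sum([17, 12, 9])
= 1 + 17 + recursive_sum([12, 9])
= 1 + 17 + 12 + recursive_sum([9])
= 1 + 17 + 12 + 9 + recursive_sum([])
= 1 + 17 + 12 + 9 + 0
= 39


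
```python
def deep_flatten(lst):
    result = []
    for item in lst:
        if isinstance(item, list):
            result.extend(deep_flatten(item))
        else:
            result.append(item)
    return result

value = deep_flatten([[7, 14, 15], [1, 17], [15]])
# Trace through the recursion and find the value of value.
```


deep_flatten([[7, 14, 15], [1, 17], [15]])
Processing each element:
  [7, 14, 15] is a list -> deep_flatten recursively -> [7, 14, 15]
  [1, 17] is a list -> deep_flatten recursively -> [1, 17]
  [15] is a list -> deep_flatten recursively -> [15]
= [7, 14, 15, 1, 17, 15]


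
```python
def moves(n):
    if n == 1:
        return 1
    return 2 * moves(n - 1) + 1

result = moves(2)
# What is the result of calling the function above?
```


moves(2)
= 2 * moves(1) + 1
Now compute bottom-up:
moves(1) = 1
moves(2) = 2 * 1 + 1 = 3
= 3


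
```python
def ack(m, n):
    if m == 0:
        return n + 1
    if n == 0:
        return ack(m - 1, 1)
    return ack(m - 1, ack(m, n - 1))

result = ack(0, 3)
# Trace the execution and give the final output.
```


ack(0, 3)
m == 0: return 3 + 1 = 4
= 4


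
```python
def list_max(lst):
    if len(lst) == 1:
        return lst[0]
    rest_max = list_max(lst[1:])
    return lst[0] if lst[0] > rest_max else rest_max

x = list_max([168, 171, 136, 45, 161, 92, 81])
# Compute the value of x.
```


list_max([168, 171, 136, 45, 161, 92, 81])
= compare 168 with list_max([171, 136, 45, 161, 92, 81])
= compare 171 with list_max([136, 45, 161, 92, 81])
= compare 136 with list_max([45, 161, 92, 81])
= compare 45 with list_max([161, 92, 81])
= compare 161 with list_max([92, 81])
= compare 92 with list_max([81])
Base: list_max([81]) = 81
compare 92 with 81: max = 92
compare 161 with 92: max = 161
compare 45 with 161: max = 161
compare 136 with 161: max = 161
compare 171 with 161: max = 171
compare 168 with 171: max = 171
= 171


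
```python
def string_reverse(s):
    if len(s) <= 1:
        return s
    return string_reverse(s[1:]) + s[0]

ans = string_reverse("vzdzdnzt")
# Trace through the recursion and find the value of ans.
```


string_reverse("vzdzdnzt")
= string_reverse("zdzdnzt") + "v"
= string_reverse("dzdnzt") + "z" + "v"
= string_reverse("zdnzt") + "d" + "z" + "v"
= string_reverse("dnzt") + "z" + "d" + "z" + "v"
= string_reverse("nzt") + "d" + "z" + "d" + "z" + "v"
= string_reverse("zt") + "n" + "d" + "z" + "d" + "z" + "v"
= string_reverse("t") + "z" + "n" + "d" + "z" + "d" + "z" + "v"
= "t" + "z" + "n" + "d" + "z" + "d" + "z" + "v"
= "tzndzdzv"


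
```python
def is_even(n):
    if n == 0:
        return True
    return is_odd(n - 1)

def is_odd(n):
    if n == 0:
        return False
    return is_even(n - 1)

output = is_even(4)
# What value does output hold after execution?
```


is_even(4)
= is_odd(3)
= is_even(2)
= is_odd(1)
= is_even(0)
n == 0: return True
= True


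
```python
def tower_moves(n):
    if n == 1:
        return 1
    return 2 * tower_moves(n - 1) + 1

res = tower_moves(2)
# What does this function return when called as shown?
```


tower_moves(2)
= 2 * tower_moves(1) + 1
Now compute bottom-up:
tower_moves(1) = 1
tower_moves(2) = 2 * 1 + 1 = 3
= 3


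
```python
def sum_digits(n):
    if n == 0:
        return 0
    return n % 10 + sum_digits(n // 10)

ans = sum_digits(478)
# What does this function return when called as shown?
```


sum_digits(478)
= 8 + sum_digits(47)
= 8 + 7 + sum_digits(4)
= 8 + 7 + 4 + sum_digits(0)
= 8 + 7 + 4 + 0
= 19


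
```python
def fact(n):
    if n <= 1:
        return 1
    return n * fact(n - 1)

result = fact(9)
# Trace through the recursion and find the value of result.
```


fact(9)
= 9 * fact(8)
= 9 * 8 * fact(7)
= 9 * 8 * 7 * fact(6)
= 9 * 8 * 7 * 6 * fact(5)
= 9 * 8 * 7 * 6 * 5 * fact(4)
= 9 * 8 * 7 * 6 * 5 * 4 * fact(3)
= 9 * 8 * 7 * 6 * 5 * 4 * 3 * fact(2)
= 9 * 8 * 7 * 6 * 5 * 4 * 3 * 2 * fact(1)
= 9 * 8 * 7 * 6 * 5 * 4 * 3 * 2 * 1
= 362880


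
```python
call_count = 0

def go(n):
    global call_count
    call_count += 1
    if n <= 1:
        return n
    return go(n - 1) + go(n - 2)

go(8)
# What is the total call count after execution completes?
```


go(8) calls go(7) and go(6); each non-base call branches into two more.
Let C(k) = total number of calls made by go(k), including the call to go(k) itself.
Base cases: C(0) = 1, C(1) = 1
Recurrence: C(k) = 1 + C(k-1) + C(k-2)
  C(2) = 1 + C(1) + C(0) = 1 + 1 + 1 = 3
  C(3) = 1 + C(2) + C(1) = 1 + 3 + 1 = 5
  C(4) = 1 + C(3) + C(2) = 1 + 5 + 3 = 9
  C(5) = 1 + C(4) + C(3) = 1 + 9 + 5 = 15
  C(6) = 1 + C(5) + C(4) = 1 + 15 + 9 = 25
  C(7) = 1 + C(6) + C(5) = 1 + 25 + 15 = 41
  C(8) = 1 + C(7) + C(6) = 1 + 41 + 25 = 67
Total calls = C(8) = 67


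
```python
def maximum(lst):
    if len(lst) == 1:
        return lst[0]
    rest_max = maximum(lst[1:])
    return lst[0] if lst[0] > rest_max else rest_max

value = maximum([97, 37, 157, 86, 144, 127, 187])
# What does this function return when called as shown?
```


maximum([97, 37, 157, 86, 144, 127, 187])
= compare 97 with maximum([37, 157, 86, 144, 127, 187])
= compare 37 with maximum([157, 86, 144, 127, 187])
= compare 157 with maximum([86, 144, 127, 187])
= compare 86 with maximum([144, 127, 187])
= compare 144 with maximum([127, 187])
= compare 127 with maximum([187])
Base: maximum([187]) = 187
compare 127 with 187: max = 187
compare 144 with 187: max = 187
compare 86 with 187: max = 187
compare 157 with 187: max = 187
compare 37 with 187: max = 187
compare 97 with 187: max = 187
= 187


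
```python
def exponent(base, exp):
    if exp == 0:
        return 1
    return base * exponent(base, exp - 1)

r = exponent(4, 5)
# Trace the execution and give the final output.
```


exponent(4, 5)
= 4 * exponent(4, 4)
= 4 * 4 * exponent(4, 3)
= 4 * 4 * 4 * exponent(4, 2)
= 4 * 4 * 4 * 4 * exponent(4, 1)
= 4 * 4 * 4 * 4 * 4 * exponent(4, 0)
= 4 * 4 * 4 * 4 * 4 * 1
= 1024


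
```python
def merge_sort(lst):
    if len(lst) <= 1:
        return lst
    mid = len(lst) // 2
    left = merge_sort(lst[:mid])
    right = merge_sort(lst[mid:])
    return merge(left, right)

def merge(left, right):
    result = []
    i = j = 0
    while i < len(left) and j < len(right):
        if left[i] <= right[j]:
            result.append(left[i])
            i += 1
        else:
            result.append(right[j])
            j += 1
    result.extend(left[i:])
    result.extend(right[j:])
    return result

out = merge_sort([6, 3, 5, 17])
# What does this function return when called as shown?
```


merge_sort([6, 3, 5, 17])
Split into [6, 3] and [5, 17]
Left sorted: [3, 6]
Right sorted: [5, 17]
Merge [3, 6] and [5, 17]
= [3, 5, 6, 17]


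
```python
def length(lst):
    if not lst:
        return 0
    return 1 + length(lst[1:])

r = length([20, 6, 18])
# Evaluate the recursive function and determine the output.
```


length([20, 6, 18])
= 1 + length([6, 18])
= 1 + 1 + length([18])
= 1 + 1 + 1 + length([])
= 1 + 1 + 1 + 0
= 3


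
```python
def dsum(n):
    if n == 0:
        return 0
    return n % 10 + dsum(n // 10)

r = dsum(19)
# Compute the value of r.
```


dsum(19)
= 9 + dsum(1)
= 9 + 1 + dsum(0)
= 9 + 1 + 0
= 10


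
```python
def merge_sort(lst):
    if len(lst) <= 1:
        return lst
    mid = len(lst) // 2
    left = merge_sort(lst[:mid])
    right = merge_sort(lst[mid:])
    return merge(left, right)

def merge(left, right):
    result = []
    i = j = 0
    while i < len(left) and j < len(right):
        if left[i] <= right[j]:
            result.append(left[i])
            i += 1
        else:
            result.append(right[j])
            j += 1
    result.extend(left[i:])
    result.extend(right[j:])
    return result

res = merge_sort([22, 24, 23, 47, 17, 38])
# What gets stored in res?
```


merge_sort([22, 24, 23, 47, 17, 38])
Split into [22, 24, 23] and [47, 17, 38]
Left sorted: [22, 23, 24]
Right sorted: [17, 38, 47]
Merge [22, 23, 24] and [17, 38, 47]
= [17, 22, 23, 24, 38, 47]
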